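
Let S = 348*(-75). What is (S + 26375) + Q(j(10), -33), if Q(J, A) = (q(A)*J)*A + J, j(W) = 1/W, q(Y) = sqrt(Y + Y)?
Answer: 2751/10 - 33*I*sqrt(66)/10 ≈ 275.1 - 26.809*I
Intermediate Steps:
q(Y) = sqrt(2)*sqrt(Y) (q(Y) = sqrt(2*Y) = sqrt(2)*sqrt(Y))
Q(J, A) = J + J*sqrt(2)*A**(3/2) (Q(J, A) = ((sqrt(2)*sqrt(A))*J)*A + J = (J*sqrt(2)*sqrt(A))*A + J = J*sqrt(2)*A**(3/2) + J = J + J*sqrt(2)*A**(3/2))
S = -26100
(S + 26375) + Q(j(10), -33) = (-26100 + 26375) + (1 + sqrt(2)*(-33)**(3/2))/10 = 275 + (1 + sqrt(2)*(-33*I*sqrt(33)))/10 = 275 + (1 - 33*I*sqrt(66))/10 = 275 + (1/10 - 33*I*sqrt(66)/10) = 2751/10 - 33*I*sqrt(66)/10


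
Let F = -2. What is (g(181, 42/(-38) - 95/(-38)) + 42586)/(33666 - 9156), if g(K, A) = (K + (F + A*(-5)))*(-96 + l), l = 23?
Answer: 1141067/931380 ≈ 1.2251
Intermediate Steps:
g(K, A) = 146 - 73*K + 365*A (g(K, A) = (K + (-2 + A*(-5)))*(-96 + 23) = (K + (-2 - 5*A))*(-73) = (-2 + K - 5*A)*(-73) = 146 - 73*K + 365*A)
(g(181, 42/(-38) - 95/(-38)) + 42586)/(33666 - 9156) = ((146 - 73*181 + 365*(42/(-38) - 95/(-38))) + 42586)/(33666 - 9156) = ((146 - 13213 + 365*(42*(-1/38) - 95*(-1/38))) + 42586)/24510 = ((146 - 13213 + 365*(-21/19 + 5/2)) + 42586)*(1/24510) = ((146 - 13213 + 365*(53/38)) + 42586)*(1/24510) = ((146 - 13213 + 19345/38) + 42586)*(1/24510) = (-477201/38 + 42586)*(1/24510) = (1141067/38)*(1/24510) = 1141067/931380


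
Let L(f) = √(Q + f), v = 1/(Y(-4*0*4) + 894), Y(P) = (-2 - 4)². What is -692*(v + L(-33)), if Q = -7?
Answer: -346/465 - 1384*I*√10 ≈ -0.74409 - 4376.6*I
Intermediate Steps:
Y(P) = 36 (Y(P) = (-6)² = 36)
v = 1/930 (v = 1/(36 + 894) = 1/930 ≈ 0.0010753)
L(f) = √(-7 + f)
-692*(v + L(-33)) = -692*(1/930 + √(-7 - 33)) = -692*(1/930 + √(-40)) = -692*(1/930 + 2*I*√10) = -346/465 - 1384*I*√10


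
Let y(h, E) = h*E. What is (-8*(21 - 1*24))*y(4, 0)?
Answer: 0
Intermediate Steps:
y(h, E) = E*h
(-8*(21 - 1*24))*y(4, 0) = (-8*(21 - 1*24))*(0*4) = -8*(21 - 24)*0 = -8*(-3)*0 = 24*0 = 0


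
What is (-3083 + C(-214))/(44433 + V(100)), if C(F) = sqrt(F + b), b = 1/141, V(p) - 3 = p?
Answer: -3083/44536 + I*sqrt(4254393)/6279576 ≈ -0.069225 + 0.00032846*I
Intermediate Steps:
V(p) = 3 + p
b = 1/141 ≈ 0.0070922
C(F) = sqrt(1/141 + F) (C(F) = sqrt(F + 1/141) = sqrt(1/141 + F))
(-3083 + C(-214))/(44433 + V(100)) = (-3083 + sqrt(141 + 19881*(-214))/141)/(44433 + (3 + 100)) = (-3083 + sqrt(141 - 4254534)/141)/(44433 + 103) = (-3083 + sqrt(-4254393)/141)/44536 = (-3083 + (I*sqrt(4254393))/141)*(1/44536) = (-3083 + I*sqrt(4254393)/141)*(1/44536) = -3083/44536 + I*sqrt(4254393)/6279576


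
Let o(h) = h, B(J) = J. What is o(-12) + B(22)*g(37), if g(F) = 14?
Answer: 296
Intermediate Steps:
o(-12) + B(22)*g(37) = -12 + 22*14 = -12 + 308 = 296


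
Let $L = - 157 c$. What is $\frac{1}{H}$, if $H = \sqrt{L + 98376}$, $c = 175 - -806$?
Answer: $- \frac{i \sqrt{55641}}{55641} \approx - 0.0042394 i$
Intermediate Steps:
$c = 981$ ($c = 175 + 806 = 981$)
$L = -154017$ ($L = \left(-157\right) 981 = -154017$)
$H = i \sqrt{55641}$ ($H = \sqrt{-154017 + 98376} = \sqrt{-55641} = i \sqrt{55641} \approx 235.88 i$)
$\frac{1}{H} = \frac{1}{i \sqrt{55641}} = - \frac{i \sqrt{55641}}{55641}$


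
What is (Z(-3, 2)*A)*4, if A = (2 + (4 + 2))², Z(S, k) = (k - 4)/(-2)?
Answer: 256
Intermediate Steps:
Z(S, k) = 2 - k/2 (Z(S, k) = (-4 + k)*(-½) = 2 - k/2)
A = 64 (A = (2 + 6)² = 8² = 64)
(Z(-3, 2)*A)*4 = ((2 - ½*2)*64)*4 = ((2 - 1)*64)*4 = (1*64)*4 = 64*4 = 256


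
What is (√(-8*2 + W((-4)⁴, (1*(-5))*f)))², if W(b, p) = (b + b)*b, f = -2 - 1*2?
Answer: 131056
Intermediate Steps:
f = -4 (f = -2 - 2 = -4)
W(b, p) = 2*b² (W(b, p) = (2*b)*b = 2*b²)
(√(-8*2 + W((-4)⁴, (1*(-5))*f)))² = (√(-8*2 + 2*((-4)⁴)²))² = (√(-16 + 2*256²))² = (√(-16 + 2*65536))² = (√(-16 + 131072))² = (√131056)² = (4*√8191)² = 131056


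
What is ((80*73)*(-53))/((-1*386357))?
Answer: 309520/386357 ≈ 0.80112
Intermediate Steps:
((80*73)*(-53))/((-1*386357)) = (5840*(-53))/(-386357) = -309520*(-1/386357) = 309520/386357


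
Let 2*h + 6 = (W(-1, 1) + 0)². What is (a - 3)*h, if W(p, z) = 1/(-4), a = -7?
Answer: 475/16 ≈ 29.688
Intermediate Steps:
W(p, z) = -¼
h = -95/32 (h = -3 + (-¼ + 0)²/2 = -3 + (-¼)²/2 = -3 + (½)*(1/16) = -3 + 1/32 = -95/32 ≈ -2.9688)
(a - 3)*h = (-7 - 3)*(-95/32) = -10*(-95/32) = 475/16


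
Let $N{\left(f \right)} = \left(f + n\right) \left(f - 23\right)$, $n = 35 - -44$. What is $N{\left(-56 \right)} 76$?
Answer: $-138092$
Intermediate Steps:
$n = 79$ ($n = 35 + 44 = 79$)
$N{\left(f \right)} = \left(-23 + f\right) \left(79 + f\right)$ ($N{\left(f \right)} = \left(f + 79\right) \left(f - 23\right) = \left(79 + f\right) \left(-23 + f\right) = \left(-23 + f\right) \left(79 + f\right)$)
$N{\left(-56 \right)} 76 = \left(-1817 + \left(-56\right)^{2} + 56 \left(-56\right)\right) 76 = \left(-1817 + 3136 - 3136\right) 76 = \left(-1817\right) 76 = -138092$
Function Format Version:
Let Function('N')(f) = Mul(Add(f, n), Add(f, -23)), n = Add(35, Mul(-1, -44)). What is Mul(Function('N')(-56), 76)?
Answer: -138092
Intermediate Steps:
n = 79 (n = Add(35, 44) = 79)
Function('N')(f) = Mul(Add(-23, f), Add(79, f)) (Function('N')(f) = Mul(Add(f, 79), Add(f, -23)) = Mul(Add(79, f), Add(-23, f)) = Mul(Add(-23, f), Add(79, f)))
Mul(Function('N')(-56), 76) = Mul(Add(-1817, Pow(-56, 2), Mul(56, -56)), 76) = Mul(Add(-1817, 3136, -3136), 76) = Mul(-1817, 76) = -138092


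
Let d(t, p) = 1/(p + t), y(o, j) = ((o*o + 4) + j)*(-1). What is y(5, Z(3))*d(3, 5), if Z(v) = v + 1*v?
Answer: -35/8 ≈ -4.3750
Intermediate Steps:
Z(v) = 2*v (Z(v) = v + v = 2*v)
y(o, j) = -4 - j - o² (y(o, j) = ((o² + 4) + j)*(-1) = ((4 + o²) + j)*(-1) = (4 + j + o²)*(-1) = -4 - j - o²)
y(5, Z(3))*d(3, 5) = (-4 - 2*3 - 1*5²)/(5 + 3) = (-4 - 1*6 - 1*25)/8 = (-4 - 6 - 25)*(⅛) = -35*⅛ = -35/8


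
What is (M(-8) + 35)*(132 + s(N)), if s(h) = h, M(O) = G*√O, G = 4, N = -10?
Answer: 4270 + 976*I*√2 ≈ 4270.0 + 1380.3*I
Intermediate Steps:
M(O) = 4*√O
(M(-8) + 35)*(132 + s(N)) = (4*√(-8) + 35)*(132 - 10) = (4*(2*I*√2) + 35)*122 = (8*I*√2 + 35)*122 = (35 + 8*I*√2)*122 = 4270 + 976*I*√2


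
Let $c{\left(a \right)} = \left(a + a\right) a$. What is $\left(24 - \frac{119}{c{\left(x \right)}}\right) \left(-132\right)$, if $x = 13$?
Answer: $- \frac{527538}{169} \approx -3121.5$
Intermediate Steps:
$c{\left(a \right)} = 2 a^{2}$ ($c{\left(a \right)} = 2 a a = 2 a^{2}$)
$\left(24 - \frac{119}{c{\left(x \right)}}\right) \left(-132\right) = \left(24 - \frac{119}{2 \cdot 13^{2}}\right) \left(-132\right) = \left(24 - \frac{119}{2 \cdot 169}\right) \left(-132\right) = \left(24 - \frac{119}{338}\right) \left(-132\right) = \frac{7993}{338} \left(-132\right) = - \frac{527538}{169}$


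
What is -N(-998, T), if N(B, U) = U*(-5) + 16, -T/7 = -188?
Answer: 6564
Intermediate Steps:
T = 1316 (T = -7*(-188) = 1316)
N(B, U) = 16 - 5*U (N(B, U) = -5*U + 16 = 16 - 5*U)
-N(-998, T) = -(16 - 5*1316) = -(16 - 6580) = -1*(-6564) = 6564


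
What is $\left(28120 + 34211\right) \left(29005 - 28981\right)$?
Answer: $1495944$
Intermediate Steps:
$\left(28120 + 34211\right) \left(29005 - 28981\right) = 62331 \cdot 24 = 1495944$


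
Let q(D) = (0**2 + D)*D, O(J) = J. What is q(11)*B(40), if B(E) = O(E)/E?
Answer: 121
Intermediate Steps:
B(E) = 1 (B(E) = E/E = 1)
q(D) = D**2 (q(D) = (0 + D)*D = D*D = D**2)
q(11)*B(40) = 11**2*1 = 121*1 = 121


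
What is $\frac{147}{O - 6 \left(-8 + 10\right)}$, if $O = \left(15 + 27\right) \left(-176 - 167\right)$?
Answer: $- \frac{49}{4806} \approx -0.010196$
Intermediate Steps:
$O = -14406$ ($O = 42 \left(-343\right) = -14406$)
$\frac{147}{O - 6 \left(-8 + 10\right)} = \frac{147}{-14406 - 6 \left(-8 + 10\right)} = \frac{147}{-14406 - 12} = \frac{147}{-14418} = 147 \left(- \frac{1}{14418}\right) = - \frac{49}{4806}$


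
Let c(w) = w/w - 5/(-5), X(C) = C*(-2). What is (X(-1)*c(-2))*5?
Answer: 20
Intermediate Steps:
X(C) = -2*C
c(w) = 2 (c(w) = 1 - 5*(-1/5) = 1 + 1 = 2)
(X(-1)*c(-2))*5 = (-2*(-1)*2)*5 = (2*2)*5 = 4*5 = 20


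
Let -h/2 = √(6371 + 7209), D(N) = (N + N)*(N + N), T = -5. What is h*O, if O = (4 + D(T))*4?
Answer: -1664*√3395 ≈ -96956.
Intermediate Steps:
D(N) = 4*N² (D(N) = (2*N)*(2*N) = 4*N²)
O = 416 (O = (4 + 4*(-5)²)*4 = (4 + 4*25)*4 = (4 + 100)*4 = 104*4 = 416)
h = -4*√3395 (h = -2*√(6371 + 7209) = -4*√3395 ≈ -233.07)
h*O = -4*√3395*416 = -1664*√3395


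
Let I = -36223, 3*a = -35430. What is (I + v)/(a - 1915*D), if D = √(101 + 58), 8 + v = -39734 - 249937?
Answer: -769780524/88722535 + 124820466*√159/88722535 ≈ 9.0636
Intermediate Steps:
a = -11810 (a = (⅓)*(-35430) = -11810)
v = -289679 (v = -8 + (-39734 - 249937) = -8 - 289671 = -289679)
D = √159 ≈ 12.610
(I + v)/(a - 1915*D) = (-36223 - 289679)/(-11810 - 1915*√159) = -325902/(-11810 - 1915*√159)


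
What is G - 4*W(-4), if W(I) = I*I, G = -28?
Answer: -92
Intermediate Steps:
W(I) = I²
G - 4*W(-4) = -28 - 4*(-4)² = -28 - 4*16 = -28 - 64 = -92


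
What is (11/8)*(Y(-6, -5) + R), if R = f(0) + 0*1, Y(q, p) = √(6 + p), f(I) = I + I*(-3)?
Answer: 11/8 ≈ 1.3750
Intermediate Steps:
f(I) = -2*I (f(I) = I - 3*I = -2*I)
R = 0 (R = -2*0 + 0*1 = 0 + 0 = 0)
(11/8)*(Y(-6, -5) + R) = (11/8)*(√(6 - 5) + 0) = (11*(⅛))*(√1 + 0) = 11*(1 + 0)/8 = (11/8)*1 = 11/8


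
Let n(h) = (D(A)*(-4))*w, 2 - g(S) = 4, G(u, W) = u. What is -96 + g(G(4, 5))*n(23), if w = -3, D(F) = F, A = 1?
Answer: -120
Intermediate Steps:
g(S) = -2 (g(S) = 2 - 1*4 = 2 - 4 = -2)
n(h) = 12 (n(h) = (1*(-4))*(-3) = -4*(-3) = 12)
-96 + g(G(4, 5))*n(23) = -96 - 2*12 = -96 - 24 = -120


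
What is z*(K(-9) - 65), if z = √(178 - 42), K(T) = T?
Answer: -148*√34 ≈ -862.98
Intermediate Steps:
z = 2*√34 (z = √136 = 2*√34 ≈ 11.662)
z*(K(-9) - 65) = (2*√34)*(-9 - 65) = (2*√34)*(-74) = -148*√34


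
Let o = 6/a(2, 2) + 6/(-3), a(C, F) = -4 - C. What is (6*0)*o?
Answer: 0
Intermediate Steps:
o = -3 (o = 6/(-4 - 1*2) + 6/(-3) = 6/(-4 - 2) + 6*(-⅓) = 6/(-6) - 2 = 6*(-⅙) - 2 = -1 - 2 = -3)
(6*0)*o = (6*0)*(-3) = 0*(-3) = 0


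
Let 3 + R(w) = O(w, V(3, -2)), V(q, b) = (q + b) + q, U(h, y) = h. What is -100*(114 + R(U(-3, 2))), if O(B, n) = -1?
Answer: -11000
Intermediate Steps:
V(q, b) = b + 2*q (V(q, b) = (b + q) + q = b + 2*q)
R(w) = -4 (R(w) = -3 - 1 = -4)
-100*(114 + R(U(-3, 2))) = -100*(114 - 4) = -100*110 = -11000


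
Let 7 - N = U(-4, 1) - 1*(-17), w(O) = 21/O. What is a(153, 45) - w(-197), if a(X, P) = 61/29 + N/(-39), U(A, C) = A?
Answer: 175564/74269 ≈ 2.3639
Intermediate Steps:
N = -6 (N = 7 - (-4 - 1*(-17)) = 7 - (-4 + 17) = 7 - 1*13 = 7 - 13 = -6)
a(X, P) = 851/377 (a(X, P) = 61/29 - 6/(-39) = 61*(1/29) - 6*(-1/39) = 61/29 + 2/13 = 851/377)
a(153, 45) - w(-197) = 851/377 - 21/(-197) = 851/377 - 21*(-1)/197 = 851/377 - 1*(-21/197) = 851/377 + 21/197 = 175564/74269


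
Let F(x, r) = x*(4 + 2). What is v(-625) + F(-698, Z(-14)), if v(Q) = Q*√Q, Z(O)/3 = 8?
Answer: -4188 - 15625*I ≈ -4188.0 - 15625.0*I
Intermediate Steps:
Z(O) = 24 (Z(O) = 3*8 = 24)
v(Q) = Q^(3/2)
F(x, r) = 6*x (F(x, r) = x*6 = 6*x)
v(-625) + F(-698, Z(-14)) = (-625)^(3/2) + 6*(-698) = -15625*I - 4188 = -4188 - 15625*I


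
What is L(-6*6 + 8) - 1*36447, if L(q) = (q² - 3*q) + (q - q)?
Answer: -35579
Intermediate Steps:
L(q) = q² - 3*q (L(q) = (q² - 3*q) + 0 = q² - 3*q)
L(-6*6 + 8) - 1*36447 = (-6*6 + 8)*(-3 + (-6*6 + 8)) - 1*36447 = (-36 + 8)*(-3 + (-36 + 8)) - 36447 = -28*(-3 - 28) - 36447 = -28*(-31) - 36447 = 868 - 36447 = -35579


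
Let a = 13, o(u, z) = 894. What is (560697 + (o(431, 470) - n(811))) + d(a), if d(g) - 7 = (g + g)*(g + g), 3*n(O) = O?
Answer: 1686011/3 ≈ 5.6200e+5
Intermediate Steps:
n(O) = O/3
d(g) = 7 + 4*g**2 (d(g) = 7 + (g + g)*(g + g) = 7 + (2*g)*(2*g) = 7 + 4*g**2)
(560697 + (o(431, 470) - n(811))) + d(a) = (560697 + (894 - 811/3)) + (7 + 4*13**2) = (560697 + (894 - 1*811/3)) + (7 + 4*169) = (560697 + (894 - 811/3)) + (7 + 676) = (560697 + 1871/3) + 683 = 1683962/3 + 683 = 1686011/3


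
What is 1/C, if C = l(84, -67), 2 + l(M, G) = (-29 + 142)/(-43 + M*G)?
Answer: -5671/11455 ≈ -0.49507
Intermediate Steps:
l(M, G) = -2 + 113/(-43 + G*M) (l(M, G) = -2 + (-29 + 142)/(-43 + M*G) = -2 + 113/(-43 + G*M))
C = -11455/5671 (C = (199 - 2*(-67)*84)/(-43 - 67*84) = (199 + 11256)/(-43 - 5628) = 11455/(-5671) = -1/5671*11455 = -11455/5671 ≈ -2.0199)
1/C = 1/(-11455/5671) = -5671/11455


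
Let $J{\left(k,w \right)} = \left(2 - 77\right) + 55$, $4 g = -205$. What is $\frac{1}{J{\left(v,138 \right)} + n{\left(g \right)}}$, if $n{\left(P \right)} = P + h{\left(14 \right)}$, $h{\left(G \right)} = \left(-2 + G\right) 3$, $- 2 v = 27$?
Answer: $- \frac{4}{141} \approx -0.028369$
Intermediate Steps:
$v = - \frac{27}{2}$ ($v = \left(- \frac{1}{2}\right) 27 = - \frac{27}{2} \approx -13.5$)
$g = - \frac{205}{4}$ ($g = \frac{1}{4} \left(-205\right) = - \frac{205}{4} \approx -51.25$)
$h{\left(G \right)} = -6 + 3 G$
$n{\left(P \right)} = 36 + P$ ($n{\left(P \right)} = P + \left(-6 + 3 \cdot 14\right) = P + \left(-6 + 42\right) = P + 36 = 36 + P$)
$J{\left(k,w \right)} = -20$ ($J{\left(k,w \right)} = -75 + 55 = -20$)
$\frac{1}{J{\left(v,138 \right)} + n{\left(g \right)}} = \frac{1}{-20 + \left(36 - \frac{205}{4}\right)} = \frac{1}{-20 - \frac{61}{4}} = \frac{1}{- \frac{141}{4}} = - \frac{4}{141}$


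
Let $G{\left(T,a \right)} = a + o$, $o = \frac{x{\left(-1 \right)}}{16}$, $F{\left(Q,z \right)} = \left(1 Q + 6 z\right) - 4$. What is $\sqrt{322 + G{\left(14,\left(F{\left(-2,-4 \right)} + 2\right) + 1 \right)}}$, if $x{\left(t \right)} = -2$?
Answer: $\frac{\sqrt{4718}}{4} \approx 17.172$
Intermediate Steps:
$F{\left(Q,z \right)} = -4 + Q + 6 z$ ($F{\left(Q,z \right)} = \left(Q + 6 z\right) - 4 = -4 + Q + 6 z$)
$o = - \frac{1}{8}$ ($o = - \frac{2}{16} = \left(-2\right) \frac{1}{16} = - \frac{1}{8} \approx -0.125$)
$G{\left(T,a \right)} = - \frac{1}{8} + a$ ($G{\left(T,a \right)} = a - \frac{1}{8} = - \frac{1}{8} + a$)
$\sqrt{322 + G{\left(14,\left(F{\left(-2,-4 \right)} + 2\right) + 1 \right)}} = \sqrt{322 + \left(- \frac{1}{8} + \left(\left(\left(-4 - 2 + 6 \left(-4\right)\right) + 2\right) + 1\right)\right)} = \sqrt{322 + \left(- \frac{1}{8} + \left(\left(\left(-4 - 2 - 24\right) + 2\right) + 1\right)\right)} = \sqrt{322 + \left(- \frac{1}{8} + \left(\left(-30 + 2\right) + 1\right)\right)} = \sqrt{322 + \left(- \frac{1}{8} + \left(-28 + 1\right)\right)} = \sqrt{322 - \frac{217}{8}} = \sqrt{\frac{2359}{8}} = \frac{\sqrt{4718}}{4}$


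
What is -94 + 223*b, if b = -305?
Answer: -68109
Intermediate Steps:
-94 + 223*b = -94 + 223*(-305) = -94 - 68015 = -68109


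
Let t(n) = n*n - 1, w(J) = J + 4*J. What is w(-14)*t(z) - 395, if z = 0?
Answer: -325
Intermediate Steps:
w(J) = 5*J
t(n) = -1 + n² (t(n) = n² - 1 = -1 + n²)
w(-14)*t(z) - 395 = (5*(-14))*(-1 + 0²) - 395 = -70*(-1 + 0) - 395 = -70*(-1) - 395 = 70 - 395 = -325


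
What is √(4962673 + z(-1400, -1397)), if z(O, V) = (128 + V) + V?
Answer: √4960007 ≈ 2227.1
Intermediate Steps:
z(O, V) = 128 + 2*V
√(4962673 + z(-1400, -1397)) = √(4962673 + (128 + 2*(-1397))) = √(4962673 + (128 - 2794)) = √(4962673 - 2666) = √4960007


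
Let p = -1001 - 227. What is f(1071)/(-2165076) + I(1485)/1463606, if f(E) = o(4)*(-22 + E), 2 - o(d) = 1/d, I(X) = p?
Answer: -10691056085/6337636448112 ≈ -0.0016869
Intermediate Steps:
p = -1228
I(X) = -1228
o(d) = 2 - 1/d
f(E) = -77/2 + 7*E/4 (f(E) = (2 - 1/4)*(-22 + E) = (2 - 1*¼)*(-22 + E) = (2 - ¼)*(-22 + E) = 7*(-22 + E)/4 = -77/2 + 7*E/4)
f(1071)/(-2165076) + I(1485)/1463606 = (-77/2 + (7/4)*1071)/(-2165076) - 1228/1463606 = (-77/2 + 7497/4)*(-1/2165076) - 1228*1/1463606 = (7343/4)*(-1/2165076) - 614/731803 = -7343/8660304 - 614/731803 = -10691056085/6337636448112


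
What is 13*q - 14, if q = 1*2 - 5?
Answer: -53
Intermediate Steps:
q = -3 (q = 2 - 5 = -3)
13*q - 14 = 13*(-3) - 14 = -39 - 14 = -53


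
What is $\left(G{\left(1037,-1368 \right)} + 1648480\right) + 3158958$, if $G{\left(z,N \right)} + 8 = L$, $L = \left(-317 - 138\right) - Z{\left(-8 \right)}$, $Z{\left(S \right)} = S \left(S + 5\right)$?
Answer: $4806951$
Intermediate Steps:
$Z{\left(S \right)} = S \left(5 + S\right)$
$L = -479$ ($L = \left(-317 - 138\right) - - 8 \left(5 - 8\right) = -455 - \left(-8\right) \left(-3\right) = -455 - 24 = -479$)
$G{\left(z,N \right)} = -487$ ($G{\left(z,N \right)} = -8 - 479 = -487$)
$\left(G{\left(1037,-1368 \right)} + 1648480\right) + 3158958 = \left(-487 + 1648480\right) + 3158958 = 1647993 + 3158958 = 4806951$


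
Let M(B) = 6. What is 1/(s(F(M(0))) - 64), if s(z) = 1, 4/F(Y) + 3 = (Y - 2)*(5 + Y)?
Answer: -1/63 ≈ -0.015873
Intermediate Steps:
F(Y) = 4/(-3 + (-2 + Y)*(5 + Y)) (F(Y) = 4/(-3 + (Y - 2)*(5 + Y)) = 4/(-3 + (-2 + Y)*(5 + Y)))
1/(s(F(M(0))) - 64) = 1/(1 - 64) = 1/(-63) = -1/63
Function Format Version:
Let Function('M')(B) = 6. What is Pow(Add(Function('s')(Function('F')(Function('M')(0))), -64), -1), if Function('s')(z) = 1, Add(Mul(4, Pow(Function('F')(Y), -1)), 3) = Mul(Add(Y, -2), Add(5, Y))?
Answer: Rational(-1, 63) ≈ -0.015873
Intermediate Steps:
Function('F')(Y) = Mul(4, Pow(Add(-3, Mul(Add(-2, Y), Add(5, Y))), -1)) (Function('F')(Y) = Mul(4, Pow(Add(-3, Mul(Add(Y, -2), Add(5, Y))), -1)) = Mul(4, Pow(Add(-3, Mul(Add(-2, Y), Add(5, Y))), -1)))
Pow(Add(Function('s')(Function('F')(Function('M')(0))), -64), -1) = Pow(Add(1, -64), -1) = Pow(-63, -1) = Rational(-1, 63)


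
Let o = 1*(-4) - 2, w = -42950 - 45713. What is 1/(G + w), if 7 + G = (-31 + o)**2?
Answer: -1/87301 ≈ -1.1455e-5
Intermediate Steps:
w = -88663
o = -6 (o = -4 - 2 = -6)
G = 1362 (G = -7 + (-31 - 6)**2 = -7 + (-37)**2 = -7 + 1369 = 1362)
1/(G + w) = 1/(1362 - 88663) = 1/(-87301) = -1/87301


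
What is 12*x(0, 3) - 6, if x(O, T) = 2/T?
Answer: 2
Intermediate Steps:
12*x(0, 3) - 6 = 12*(2/3) - 6 = 12*(2*(⅓)) - 6 = 12*(⅔) - 6 = 8 - 6 = 2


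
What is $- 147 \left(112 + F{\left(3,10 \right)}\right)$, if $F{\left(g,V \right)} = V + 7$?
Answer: $-18963$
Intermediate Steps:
$F{\left(g,V \right)} = 7 + V$
$- 147 \left(112 + F{\left(3,10 \right)}\right) = - 147 \left(112 + \left(7 + 10\right)\right) = - 147 \left(112 + 17\right) = \left(-147\right) 129 = -18963$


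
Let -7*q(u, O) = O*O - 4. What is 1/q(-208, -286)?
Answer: -7/81792 ≈ -8.5583e-5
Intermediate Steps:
q(u, O) = 4/7 - O²/7 (q(u, O) = -(O*O - 4)/7 = -(O² - 4)/7 = -(-4 + O²)/7 = 4/7 - O²/7)
1/q(-208, -286) = 1/(4/7 - ⅐*(-286)²) = 1/(4/7 - ⅐*81796) = 1/(4/7 - 81796/7) = 1/(-81792/7) = -7/81792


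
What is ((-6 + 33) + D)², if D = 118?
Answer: 21025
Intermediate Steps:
((-6 + 33) + D)² = ((-6 + 33) + 118)² = (27 + 118)² = 145² = 21025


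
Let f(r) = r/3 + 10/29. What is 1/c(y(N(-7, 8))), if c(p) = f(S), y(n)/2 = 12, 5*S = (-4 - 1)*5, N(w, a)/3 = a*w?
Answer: -87/115 ≈ -0.75652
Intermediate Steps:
N(w, a) = 3*a*w (N(w, a) = 3*(a*w) = 3*a*w)
S = -5 (S = ((-4 - 1)*5)/5 = (-5*5)/5 = (⅕)*(-25) = -5)
y(n) = 24 (y(n) = 2*12 = 24)
f(r) = 10/29 + r/3 (f(r) = r*(⅓) + 10*(1/29) = r/3 + 10/29 = 10/29 + r/3)
c(p) = -115/87 (c(p) = 10/29 + (⅓)*(-5) = 10/29 - 5/3 = -115/87)
1/c(y(N(-7, 8))) = 1/(-115/87) = -87/115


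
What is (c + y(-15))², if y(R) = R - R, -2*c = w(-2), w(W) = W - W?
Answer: 0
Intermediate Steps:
w(W) = 0
c = 0 (c = -½*0 = 0)
y(R) = 0
(c + y(-15))² = (0 + 0)² = 0² = 0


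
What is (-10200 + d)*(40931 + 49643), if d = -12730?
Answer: -2076861820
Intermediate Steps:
(-10200 + d)*(40931 + 49643) = (-10200 - 12730)*(40931 + 49643) = -22930*90574 = -2076861820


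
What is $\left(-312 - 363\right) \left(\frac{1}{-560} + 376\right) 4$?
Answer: $- \frac{28425465}{28} \approx -1.0152 \cdot 10^{6}$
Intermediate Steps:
$\left(-312 - 363\right) \left(\frac{1}{-560} + 376\right) 4 = - 675 \left(- \frac{1}{560} + 376\right) 4 = \left(-675\right) \frac{210559}{560} \cdot 4 = \left(- \frac{28425465}{112}\right) 4 = - \frac{28425465}{28}$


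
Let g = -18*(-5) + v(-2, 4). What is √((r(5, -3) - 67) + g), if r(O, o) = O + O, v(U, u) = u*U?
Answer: 5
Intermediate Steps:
v(U, u) = U*u
r(O, o) = 2*O
g = 82 (g = -18*(-5) - 2*4 = -3*(-30) - 8 = 90 - 8 = 82)
√((r(5, -3) - 67) + g) = √((2*5 - 67) + 82) = √((10 - 67) + 82) = √(-57 + 82) = √25 = 5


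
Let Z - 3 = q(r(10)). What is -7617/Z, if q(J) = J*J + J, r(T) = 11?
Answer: -2539/45 ≈ -56.422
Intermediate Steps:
q(J) = J + J² (q(J) = J² + J = J + J²)
Z = 135 (Z = 3 + 11*(1 + 11) = 3 + 11*12 = 3 + 132 = 135)
-7617/Z = -7617/135 = -7617*1/135 = -2539/45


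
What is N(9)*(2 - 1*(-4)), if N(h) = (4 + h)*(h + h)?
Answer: 1404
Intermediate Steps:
N(h) = 2*h*(4 + h) (N(h) = (4 + h)*(2*h) = 2*h*(4 + h))
N(9)*(2 - 1*(-4)) = (2*9*(4 + 9))*(2 - 1*(-4)) = (2*9*13)*(2 + 4) = 234*6 = 1404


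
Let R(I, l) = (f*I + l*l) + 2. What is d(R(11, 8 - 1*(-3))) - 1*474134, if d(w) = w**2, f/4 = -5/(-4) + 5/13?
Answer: -73707490/169 ≈ -4.3614e+5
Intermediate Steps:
f = 85/13 (f = 4*(-5/(-4) + 5/13) = 4*(-5*(-1/4) + 5*(1/13)) = 4*(5/4 + 5/13) = 4*(85/52) = 85/13 ≈ 6.5385)
R(I, l) = 2 + l**2 + 85*I/13 (R(I, l) = (85*I/13 + l*l) + 2 = (85*I/13 + l**2) + 2 = (l**2 + 85*I/13) + 2 = 2 + l**2 + 85*I/13)
d(R(11, 8 - 1*(-3))) - 1*474134 = (2 + (8 - 1*(-3))**2 + (85/13)*11)**2 - 1*474134 = (2 + (8 + 3)**2 + 935/13)**2 - 474134 = (2 + 11**2 + 935/13)**2 - 474134 = (2 + 121 + 935/13)**2 - 474134 = (2534/13)**2 - 474134 = 6421156/169 - 474134 = -73707490/169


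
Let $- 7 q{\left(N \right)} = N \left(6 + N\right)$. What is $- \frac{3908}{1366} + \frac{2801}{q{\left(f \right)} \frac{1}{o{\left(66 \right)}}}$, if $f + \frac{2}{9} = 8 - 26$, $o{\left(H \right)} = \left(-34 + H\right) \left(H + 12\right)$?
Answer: $- \frac{338436441302}{1540165} \approx -2.1974 \cdot 10^{5}$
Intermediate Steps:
$o{\left(H \right)} = \left(-34 + H\right) \left(12 + H\right)$
$f = - \frac{164}{9}$ ($f = - \frac{2}{9} + \left(8 - 26\right) = - \frac{2}{9} - 18 = - \frac{164}{9} \approx -18.222$)
$q{\left(N \right)} = - \frac{N \left(6 + N\right)}{7}$
$- \frac{3908}{1366} + \frac{2801}{q{\left(f \right)} \frac{1}{o{\left(66 \right)}}} = - \frac{3908}{1366} + \frac{2801}{\left(- \frac{1}{7}\right) \left(- \frac{164}{9}\right) \left(6 - \frac{164}{9}\right) \frac{1}{-408 + 66^{2} - 1452}} = \left(-3908\right) \frac{1}{1366} + \frac{2801}{\left(- \frac{1}{7}\right) \left(- \frac{164}{9}\right) \left(- \frac{110}{9}\right) \frac{1}{-408 + 4356 - 1452}} = - \frac{1954}{683} + \frac{2801}{\left(- \frac{18040}{567}\right) \frac{1}{2496}} = - \frac{1954}{683} + \frac{2801}{- \frac{2255}{176904}} = - \frac{1954}{683} + 2801 \left(- \frac{176904}{2255}\right) = - \frac{1954}{683} - \frac{495508104}{2255} = - \frac{338436441302}{1540165}$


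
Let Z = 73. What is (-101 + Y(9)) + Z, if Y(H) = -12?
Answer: -40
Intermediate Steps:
(-101 + Y(9)) + Z = (-101 - 12) + 73 = -113 + 73 = -40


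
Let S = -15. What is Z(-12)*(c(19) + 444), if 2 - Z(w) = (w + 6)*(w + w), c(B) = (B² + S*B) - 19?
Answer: -71142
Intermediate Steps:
c(B) = -19 + B² - 15*B (c(B) = (B² - 15*B) - 19 = -19 + B² - 15*B)
Z(w) = 2 - 2*w*(6 + w) (Z(w) = 2 - (w + 6)*(w + w) = 2 - (6 + w)*2*w = 2 - 2*w*(6 + w))
Z(-12)*(c(19) + 444) = (2 - 12*(-12) - 2*(-12)²)*((-19 + 19² - 15*19) + 444) = (2 + 144 - 2*144)*((-19 + 361 - 285) + 444) = (2 + 144 - 288)*(57 + 444) = -142*501 = -71142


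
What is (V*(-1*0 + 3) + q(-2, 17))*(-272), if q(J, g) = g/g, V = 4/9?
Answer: -1904/3 ≈ -634.67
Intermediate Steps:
V = 4/9 (V = 4*(⅑) = 4/9 ≈ 0.44444)
q(J, g) = 1
(V*(-1*0 + 3) + q(-2, 17))*(-272) = (4*(-1*0 + 3)/9 + 1)*(-272) = (4*(0 + 3)/9 + 1)*(-272) = ((4/9)*3 + 1)*(-272) = (4/3 + 1)*(-272) = (7/3)*(-272) = -1904/3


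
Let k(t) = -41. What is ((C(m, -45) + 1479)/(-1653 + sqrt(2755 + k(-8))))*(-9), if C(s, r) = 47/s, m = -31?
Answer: 681396354/84620545 + 412218*sqrt(2714)/84620545 ≈ 8.3062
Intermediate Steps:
((C(m, -45) + 1479)/(-1653 + sqrt(2755 + k(-8))))*(-9) = ((47/(-31) + 1479)/(-1653 + sqrt(2755 - 41)))*(-9) = ((47*(-1/31) + 1479)/(-1653 + sqrt(2714)))*(-9) = ((-47/31 + 1479)/(-1653 + sqrt(2714)))*(-9) = (45802/(31*(-1653 + sqrt(2714))))*(-9) = -412218/(31*(-1653 + sqrt(2714)))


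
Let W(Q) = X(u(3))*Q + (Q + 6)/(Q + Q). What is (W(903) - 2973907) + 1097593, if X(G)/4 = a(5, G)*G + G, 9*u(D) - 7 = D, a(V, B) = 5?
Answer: -1115044565/602 ≈ -1.8522e+6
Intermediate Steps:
u(D) = 7/9 + D/9
X(G) = 24*G (X(G) = 4*(5*G + G) = 4*(6*G) = 24*G)
W(Q) = 80*Q/3 + (6 + Q)/(2*Q) (W(Q) = (24*(7/9 + (1/9)*3))*Q + (Q + 6)/(Q + Q) = (24*(7/9 + 1/3))*Q + (6 + Q)/((2*Q)) = (24*(10/9))*Q + (6 + Q)*(1/(2*Q)) = 80*Q/3 + (6 + Q)/(2*Q))
(W(903) - 2973907) + 1097593 = ((1/6)*(18 + 903*(3 + 160*903))/903 - 2973907) + 1097593 = ((1/6)*(1/903)*(18 + 903*(3 + 144480)) - 2973907) + 1097593 = ((1/6)*(1/903)*(18 + 903*144483) - 2973907) + 1097593 = ((1/6)*(1/903)*(18 + 130468149) - 2973907) + 1097593 = ((1/6)*(1/903)*130468167 - 2973907) + 1097593 = (14496463/602 - 2973907) + 1097593 = -1775795551/602 + 1097593 = -1115044565/602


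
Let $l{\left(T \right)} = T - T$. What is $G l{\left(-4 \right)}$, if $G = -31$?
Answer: $0$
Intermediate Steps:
$l{\left(T \right)} = 0$
$G l{\left(-4 \right)} = \left(-31\right) 0 = 0$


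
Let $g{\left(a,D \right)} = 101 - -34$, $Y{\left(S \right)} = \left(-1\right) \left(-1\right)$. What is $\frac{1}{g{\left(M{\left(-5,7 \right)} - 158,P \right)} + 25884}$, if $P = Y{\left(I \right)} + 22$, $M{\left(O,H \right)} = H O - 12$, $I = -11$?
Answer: $\frac{1}{26019} \approx 3.8433 \cdot 10^{-5}$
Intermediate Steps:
$M{\left(O,H \right)} = -12 + H O$
$Y{\left(S \right)} = 1$
$P = 23$ ($P = 1 + 22 = 23$)
$g{\left(a,D \right)} = 135$ ($g{\left(a,D \right)} = 101 + 34 = 135$)
$\frac{1}{g{\left(M{\left(-5,7 \right)} - 158,P \right)} + 25884} = \frac{1}{135 + 25884} = \frac{1}{26019}$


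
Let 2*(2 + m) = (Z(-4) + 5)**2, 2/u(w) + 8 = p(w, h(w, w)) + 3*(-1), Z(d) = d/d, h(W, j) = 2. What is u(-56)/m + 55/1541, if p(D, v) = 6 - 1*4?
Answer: 2419/110952 ≈ 0.021802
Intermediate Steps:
p(D, v) = 2 (p(D, v) = 6 - 4 = 2)
Z(d) = 1
u(w) = -2/9 (u(w) = 2/(-8 + (2 + 3*(-1))) = 2/(-8 + (2 - 3)) = 2/(-8 - 1) = 2/(-9) = 2*(-1/9) = -2/9)
m = 16 (m = -2 + (1 + 5)**2/2 = -2 + (1/2)*6**2 = -2 + (1/2)*36 = -2 + 18 = 16)
u(-56)/m + 55/1541 = -2/9/16 + 55/1541 = -2/9*1/16 + 55*(1/1541) = -1/72 + 55/1541 = 2419/110952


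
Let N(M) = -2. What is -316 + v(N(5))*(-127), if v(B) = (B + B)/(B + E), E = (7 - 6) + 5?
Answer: -189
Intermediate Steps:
E = 6 (E = 1 + 5 = 6)
v(B) = 2*B/(6 + B) (v(B) = (B + B)/(B + 6) = (2*B)/(6 + B) = 2*B/(6 + B))
-316 + v(N(5))*(-127) = -316 + (2*(-2)/(6 - 2))*(-127) = -316 + (2*(-2)/4)*(-127) = -316 + (2*(-2)*(1/4))*(-127) = -316 - 1*(-127) = -316 + 127 = -189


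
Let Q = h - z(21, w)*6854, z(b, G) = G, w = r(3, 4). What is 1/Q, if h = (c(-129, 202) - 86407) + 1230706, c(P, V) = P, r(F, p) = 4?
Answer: 1/1116754 ≈ 8.9545e-7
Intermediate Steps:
w = 4
h = 1144170 (h = (-129 - 86407) + 1230706 = -86536 + 1230706 = 1144170)
Q = 1116754 (Q = 1144170 - 4*6854 = 1144170 - 1*27416 = 1144170 - 27416 = 1116754)
1/Q = 1/1116754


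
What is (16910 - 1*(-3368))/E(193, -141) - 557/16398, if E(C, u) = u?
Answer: -110865727/770706 ≈ -143.85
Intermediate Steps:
(16910 - 1*(-3368))/E(193, -141) - 557/16398 = (16910 - 1*(-3368))/(-141) - 557/16398 = (16910 + 3368)*(-1/141) - 557*1/16398 = 20278*(-1/141) - 557/16398 = -20278/141 - 557/16398 = -110865727/770706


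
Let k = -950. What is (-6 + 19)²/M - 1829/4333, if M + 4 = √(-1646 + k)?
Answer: -1926614/2829449 - 169*I*√649/1306 ≈ -0.68091 - 3.2966*I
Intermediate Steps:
M = -4 + 2*I*√649 (M = -4 + √(-1646 - 950) = -4 + √(-2596) = -4 + 2*I*√649 ≈ -4.0 + 50.951*I)
(-6 + 19)²/M - 1829/4333 = (-6 + 19)²/(-4 + 2*I*√649) - 1829/4333 = 13²/(-4 + 2*I*√649) - 1829*1/4333 = 169/(-4 + 2*I*√649) - 1829/4333 = -1829/4333 + 169/(-4 + 2*I*√649)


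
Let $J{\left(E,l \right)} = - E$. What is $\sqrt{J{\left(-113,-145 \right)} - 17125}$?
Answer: $2 i \sqrt{4253} \approx 130.43 i$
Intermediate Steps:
$\sqrt{J{\left(-113,-145 \right)} - 17125} = \sqrt{\left(-1\right) \left(-113\right) - 17125} = \sqrt{113 - 17125} = \sqrt{-17012} = 2 i \sqrt{4253}$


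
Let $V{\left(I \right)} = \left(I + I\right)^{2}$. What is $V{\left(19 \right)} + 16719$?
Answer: $18163$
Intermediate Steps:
$V{\left(I \right)} = 4 I^{2}$ ($V{\left(I \right)} = \left(2 I\right)^{2} = 4 I^{2}$)
$V{\left(19 \right)} + 16719 = 4 \cdot 19^{2} + 16719 = 4 \cdot 361 + 16719 = 1444 + 16719 = 18163$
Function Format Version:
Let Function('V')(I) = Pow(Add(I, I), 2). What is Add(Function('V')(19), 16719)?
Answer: 18163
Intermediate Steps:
Function('V')(I) = Mul(4, Pow(I, 2)) (Function('V')(I) = Pow(Mul(2, I), 2) = Mul(4, Pow(I, 2)))
Add(Function('V')(19), 16719) = Add(Mul(4, Pow(19, 2)), 16719) = Add(Mul(4, 361), 16719) = Add(1444, 16719) = 18163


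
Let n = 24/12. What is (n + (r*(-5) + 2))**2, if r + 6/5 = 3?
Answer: 25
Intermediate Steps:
r = 9/5 (r = -6/5 + 3 = 9/5 ≈ 1.8000)
n = 2 (n = 24*(1/12) = 2)
(n + (r*(-5) + 2))**2 = (2 + ((9/5)*(-5) + 2))**2 = (2 + (-9 + 2))**2 = (2 - 7)**2 = (-5)**2 = 25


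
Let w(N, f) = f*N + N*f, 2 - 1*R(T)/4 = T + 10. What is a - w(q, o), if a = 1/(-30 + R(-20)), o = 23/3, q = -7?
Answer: 1933/18 ≈ 107.39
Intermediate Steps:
R(T) = -32 - 4*T (R(T) = 8 - 4*(T + 10) = 8 - 4*(10 + T) = 8 + (-40 - 4*T) = -32 - 4*T)
o = 23/3 (o = 23*(1/3) = 23/3 ≈ 7.6667)
w(N, f) = 2*N*f (w(N, f) = N*f + N*f = 2*N*f)
a = 1/18 (a = 1/(-30 + (-32 - 4*(-20))) = 1/(-30 + (-32 + 80)) = 1/(-30 + 48) = 1/18 ≈ 0.055556)
a - w(q, o) = 1/18 - 2*(-7)*23/3 = 1/18 - 1*(-322/3) = 1/18 + 322/3 = 1933/18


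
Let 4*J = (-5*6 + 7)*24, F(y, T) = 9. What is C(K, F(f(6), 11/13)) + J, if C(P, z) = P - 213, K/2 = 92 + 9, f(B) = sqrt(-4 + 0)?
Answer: -149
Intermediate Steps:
f(B) = 2*I (f(B) = sqrt(-4) = 2*I)
J = -138 (J = ((-5*6 + 7)*24)/4 = ((-30 + 7)*24)/4 = (-23*24)/4 = (1/4)*(-552) = -138)
K = 202 (K = 2*(92 + 9) = 2*101 = 202)
C(P, z) = -213 + P
C(K, F(f(6), 11/13)) + J = (-213 + 202) - 138 = -11 - 138 = -149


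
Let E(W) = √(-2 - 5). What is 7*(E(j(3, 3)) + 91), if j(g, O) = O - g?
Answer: 637 + 7*I*√7 ≈ 637.0 + 18.52*I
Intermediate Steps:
E(W) = I*√7 (E(W) = √(-7) = I*√7)
7*(E(j(3, 3)) + 91) = 7*(I*√7 + 91) = 7*(91 + I*√7) = 637 + 7*I*√7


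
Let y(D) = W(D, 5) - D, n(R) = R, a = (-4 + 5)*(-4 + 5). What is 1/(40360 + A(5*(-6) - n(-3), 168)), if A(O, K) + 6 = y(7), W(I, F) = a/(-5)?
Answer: 5/201734 ≈ 2.4785e-5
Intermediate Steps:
a = 1 (a = 1*1 = 1)
W(I, F) = -1/5 (W(I, F) = 1/(-5) = 1*(-1/5) = -1/5)
y(D) = -1/5 - D
A(O, K) = -66/5 (A(O, K) = -6 + (-1/5 - 1*7) = -6 + (-1/5 - 7) = -6 - 36/5 = -66/5)
1/(40360 + A(5*(-6) - n(-3), 168)) = 1/(40360 - 66/5) = 1/(201734/5) = 5/201734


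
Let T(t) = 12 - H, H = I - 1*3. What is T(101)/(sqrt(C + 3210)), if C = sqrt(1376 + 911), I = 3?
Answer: 12/sqrt(3210 + sqrt(2287)) ≈ 0.21024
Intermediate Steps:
H = 0 (H = 3 - 1*3 = 3 - 3 = 0)
C = sqrt(2287) ≈ 47.823
T(t) = 12 (T(t) = 12 - 1*0 = 12 + 0 = 12)
T(101)/(sqrt(C + 3210)) = 12/(sqrt(sqrt(2287) + 3210)) = 12/(sqrt(3210 + sqrt(2287))) = 12/sqrt(3210 + sqrt(2287))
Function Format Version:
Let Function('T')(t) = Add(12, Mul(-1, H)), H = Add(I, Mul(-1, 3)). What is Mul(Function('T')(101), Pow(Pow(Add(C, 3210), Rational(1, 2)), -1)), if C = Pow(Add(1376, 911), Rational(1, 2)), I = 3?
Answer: Mul(12, Pow(Add(3210, Pow(2287, Rational(1, 2))), Rational(-1, 2))) ≈ 0.21024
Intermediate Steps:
H = 0 (H = Add(3, Mul(-1, 3)) = Add(3, -3) = 0)
C = Pow(2287, Rational(1, 2)) ≈ 47.823
Function('T')(t) = 12 (Function('T')(t) = Add(12, Mul(-1, 0)) = Add(12, 0) = 12)
Mul(Function('T')(101), Pow(Pow(Add(C, 3210), Rational(1, 2)), -1)) = Mul(12, Pow(Pow(Add(Pow(2287, Rational(1, 2)), 3210), Rational(1, 2)), -1)) = Mul(12, Pow(Pow(Add(3210, Pow(2287, Rational(1, 2))), Rational(1, 2)), -1)) = Mul(12, Pow(Add(3210, Pow(2287, Rational(1, 2))), Rational(-1, 2)))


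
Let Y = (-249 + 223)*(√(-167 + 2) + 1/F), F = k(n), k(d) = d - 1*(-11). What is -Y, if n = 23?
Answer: 13/17 + 26*I*√165 ≈ 0.76471 + 333.98*I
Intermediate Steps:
k(d) = 11 + d (k(d) = d + 11 = 11 + d)
F = 34 (F = 11 + 23 = 34)
Y = -13/17 - 26*I*√165 (Y = (-249 + 223)*(√(-167 + 2) + 1/34) = -26*(√(-165) + 1/34) = -26*(I*√165 + 1/34) = -26*(1/34 + I*√165) = -13/17 - 26*I*√165 ≈ -0.76471 - 333.98*I)
-Y = -(-13/17 - 26*I*√165) = 13/17 + 26*I*√165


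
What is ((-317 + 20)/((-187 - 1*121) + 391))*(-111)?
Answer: 32967/83 ≈ 397.19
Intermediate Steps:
((-317 + 20)/((-187 - 1*121) + 391))*(-111) = -297/((-187 - 121) + 391)*(-111) = -297/(-308 + 391)*(-111) = -297/83*(-111) = 32967/83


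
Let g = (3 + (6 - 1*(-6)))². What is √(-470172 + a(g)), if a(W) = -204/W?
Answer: 2*I*√26447226/15 ≈ 685.69*I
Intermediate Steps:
g = 225 (g = (3 + (6 + 6))² = (3 + 12)² = 15² = 225)
√(-470172 + a(g)) = √(-470172 - 204/225) = √(-470172 - 204*1/225) = √(-470172 - 68/75) = √(-35262968/75) = 2*I*√26447226/15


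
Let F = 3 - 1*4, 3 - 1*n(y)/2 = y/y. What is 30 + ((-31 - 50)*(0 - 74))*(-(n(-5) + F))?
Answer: -17952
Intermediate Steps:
n(y) = 4 (n(y) = 6 - 2*y/y = 6 - 2*1 = 6 - 2 = 4)
F = -1 (F = 3 - 4 = -1)
30 + ((-31 - 50)*(0 - 74))*(-(n(-5) + F)) = 30 + ((-31 - 50)*(0 - 74))*(-(4 - 1)) = 30 + (-81*(-74))*(-1*3) = 30 + 5994*(-3) = 30 - 17982 = -17952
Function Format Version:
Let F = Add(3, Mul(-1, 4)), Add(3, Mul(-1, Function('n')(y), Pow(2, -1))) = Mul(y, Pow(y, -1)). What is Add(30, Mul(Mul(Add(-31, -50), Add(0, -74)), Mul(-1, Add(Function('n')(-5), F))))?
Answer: -17952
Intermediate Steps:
Function('n')(y) = 4 (Function('n')(y) = Add(6, Mul(-2, Mul(y, Pow(y, -1)))) = Add(6, Mul(-2, 1)) = Add(6, -2) = 4)
F = -1 (F = Add(3, -4) = -1)
Add(30, Mul(Mul(Add(-31, -50), Add(0, -74)), Mul(-1, Add(Function('n')(-5), F)))) = Add(30, Mul(Mul(Add(-31, -50), Add(0, -74)), Mul(-1, Add(4, -1)))) = Add(30, Mul(Mul(-81, -74), Mul(-1, 3))) = Add(30, Mul(5994, -3)) = Add(30, -17982) = -17952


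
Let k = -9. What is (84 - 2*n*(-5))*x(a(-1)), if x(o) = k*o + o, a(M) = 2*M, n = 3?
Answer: 1824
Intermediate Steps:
x(o) = -8*o (x(o) = -9*o + o = -8*o)
(84 - 2*n*(-5))*x(a(-1)) = (84 - 2*3*(-5))*(-16*(-1)) = (84 - 6*(-5))*(-8*(-2)) = (84 + 30)*16 = 114*16 = 1824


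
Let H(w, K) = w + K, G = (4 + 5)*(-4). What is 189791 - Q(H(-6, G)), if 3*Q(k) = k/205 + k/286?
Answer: 5563726602/29315 ≈ 1.8979e+5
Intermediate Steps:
G = -36 (G = 9*(-4) = -36)
H(w, K) = K + w
Q(k) = 491*k/175890 (Q(k) = (k/205 + k/286)/3 = (491*k/58630)/3 = 491*k/175890)
189791 - Q(H(-6, G)) = 189791 - 491*(-36 - 6)/175890 = 189791 - 491*(-42)/175890 = 189791 - 1*(-3437/29315) = 189791 + 3437/29315 = 5563726602/29315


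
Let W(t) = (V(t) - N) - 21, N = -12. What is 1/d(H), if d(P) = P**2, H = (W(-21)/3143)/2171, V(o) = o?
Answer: 46559510843209/900 ≈ 5.1733e+10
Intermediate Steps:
W(t) = -9 + t (W(t) = (t - 1*(-12)) - 21 = (t + 12) - 21 = (12 + t) - 21 = -9 + t)
H = -30/6823453 (H = ((-9 - 21)/3143)/2171 = -30*1/3143*(1/2171) = -30/3143*1/2171 = -30/6823453 ≈ -4.3966e-6)
1/d(H) = 1/((-30/6823453)**2) = 1/(900/46559510843209) = 46559510843209/900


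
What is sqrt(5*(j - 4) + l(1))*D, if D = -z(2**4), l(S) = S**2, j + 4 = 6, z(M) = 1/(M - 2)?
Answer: -3*I/14 ≈ -0.21429*I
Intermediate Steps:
z(M) = 1/(-2 + M)
j = 2 (j = -4 + 6 = 2)
D = -1/14 (D = -1/(-2 + 2**4) = -1/(-2 + 16) = -1/14 ≈ -0.071429)
sqrt(5*(j - 4) + l(1))*D = sqrt(5*(2 - 4) + 1**2)*(-1/14) = sqrt(5*(-2) + 1)*(-1/14) = sqrt(-10 + 1)*(-1/14) = sqrt(-9)*(-1/14) = (3*I)*(-1/14) = -3*I/14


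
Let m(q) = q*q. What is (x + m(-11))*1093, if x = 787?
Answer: 992444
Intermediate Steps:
m(q) = q²
(x + m(-11))*1093 = (787 + (-11)²)*1093 = (787 + 121)*1093 = 908*1093 = 992444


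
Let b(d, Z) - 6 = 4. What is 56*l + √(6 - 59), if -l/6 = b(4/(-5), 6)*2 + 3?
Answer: -7728 + I*√53 ≈ -7728.0 + 7.2801*I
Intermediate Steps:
b(d, Z) = 10 (b(d, Z) = 6 + 4 = 10)
l = -138 (l = -6*(10*2 + 3) = -6*(20 + 3) = -6*23 = -138)
56*l + √(6 - 59) = 56*(-138) + √(6 - 59) = -7728 + √(-53) = -7728 + I*√53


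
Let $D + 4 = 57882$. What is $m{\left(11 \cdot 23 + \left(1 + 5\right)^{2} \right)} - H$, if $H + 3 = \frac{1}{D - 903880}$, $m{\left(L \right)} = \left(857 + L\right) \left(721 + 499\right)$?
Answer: $\frac{1182814854247}{846002} \approx 1.3981 \cdot 10^{6}$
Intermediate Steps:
$D = 57878$ ($D = -4 + 57882 = 57878$)
$m{\left(L \right)} = 1045540 + 1220 L$ ($m{\left(L \right)} = \left(857 + L\right) 1220 = 1045540 + 1220 L$)
$H = - \frac{2538007}{846002}$ ($H = -3 + \frac{1}{57878 - 903880} = -3 + \frac{1}{-846002} = -3 - \frac{1}{846002} = - \frac{2538007}{846002} \approx -3.0$)
$m{\left(11 \cdot 23 + \left(1 + 5\right)^{2} \right)} - H = \left(1045540 + 1220 \left(11 \cdot 23 + \left(1 + 5\right)^{2}\right)\right) - - \frac{2538007}{846002} = \left(1045540 + 1220 \left(253 + 6^{2}\right)\right) + \frac{2538007}{846002} = \left(1045540 + 1220 \left(253 + 36\right)\right) + \frac{2538007}{846002} = \left(1045540 + 1220 \cdot 289\right) + \frac{2538007}{846002} = \left(1045540 + 352580\right) + \frac{2538007}{846002} = 1398120 + \frac{2538007}{846002} = \frac{1182814854247}{846002}$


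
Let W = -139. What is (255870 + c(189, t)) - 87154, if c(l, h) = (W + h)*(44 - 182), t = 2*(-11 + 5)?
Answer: 189554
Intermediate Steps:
t = -12 (t = 2*(-6) = -12)
c(l, h) = 19182 - 138*h (c(l, h) = (-139 + h)*(44 - 182) = (-139 + h)*(-138) = 19182 - 138*h)
(255870 + c(189, t)) - 87154 = (255870 + (19182 - 138*(-12))) - 87154 = (255870 + (19182 + 1656)) - 87154 = (255870 + 20838) - 87154 = 276708 - 87154 = 189554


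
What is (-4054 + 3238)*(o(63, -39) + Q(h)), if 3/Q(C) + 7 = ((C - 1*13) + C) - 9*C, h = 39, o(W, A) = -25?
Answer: 5979648/293 ≈ 20408.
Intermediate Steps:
Q(C) = 3/(-20 - 7*C) (Q(C) = 3/(-7 + (((C - 1*13) + C) - 9*C)) = 3/(-7 + (((C - 13) + C) - 9*C)) = 3/(-7 + (((-13 + C) + C) - 9*C)) = 3/(-7 + ((-13 + 2*C) - 9*C)) = 3/(-7 + (-13 - 7*C)) = 3/(-20 - 7*C))
(-4054 + 3238)*(o(63, -39) + Q(h)) = (-4054 + 3238)*(-25 - 3/(20 + 7*39)) = -816*(-25 - 3/(20 + 273)) = -816*(-25 - 3/293) = -816*(-7328/293) = 5979648/293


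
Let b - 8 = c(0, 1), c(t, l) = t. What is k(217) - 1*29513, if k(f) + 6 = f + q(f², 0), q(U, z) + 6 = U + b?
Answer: 17789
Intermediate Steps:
b = 8 (b = 8 + 0 = 8)
q(U, z) = 2 + U (q(U, z) = -6 + (U + 8) = -6 + (8 + U) = 2 + U)
k(f) = -4 + f + f² (k(f) = -6 + (f + (2 + f²)) = -6 + (2 + f + f²) = -4 + f + f²)
k(217) - 1*29513 = (-4 + 217 + 217²) - 1*29513 = (-4 + 217 + 47089) - 29513 = 47302 - 29513 = 17789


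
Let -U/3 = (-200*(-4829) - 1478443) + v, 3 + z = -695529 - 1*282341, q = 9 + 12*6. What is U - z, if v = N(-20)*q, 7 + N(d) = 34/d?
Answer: 25179161/10 ≈ 2.5179e+6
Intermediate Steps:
N(d) = -7 + 34/d
q = 81 (q = 9 + 72 = 81)
v = -7047/10 (v = (-7 + 34/(-20))*81 = (-7 + 34*(-1/20))*81 = (-7 - 17/10)*81 = -87/10*81 = -7047/10 ≈ -704.70)
z = -977873 (z = -3 + (-695529 - 1*282341) = -3 + (-695529 - 282341) = -3 - 977870 = -977873)
U = 15400431/10 (U = -3*((-200*(-4829) - 1478443) - 7047/10) = -3*((965800 - 1478443) - 7047/10) = -3*(-512643 - 7047/10) = -3*(-5133477/10) = 15400431/10 ≈ 1.5400e+6)
U - z = 15400431/10 - 1*(-977873) = 15400431/10 + 977873 = 25179161/10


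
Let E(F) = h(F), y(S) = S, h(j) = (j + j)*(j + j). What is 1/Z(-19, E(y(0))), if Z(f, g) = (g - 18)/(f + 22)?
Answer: -⅙ ≈ -0.16667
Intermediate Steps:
h(j) = 4*j² (h(j) = (2*j)*(2*j) = 4*j²)
E(F) = 4*F²
Z(f, g) = (-18 + g)/(22 + f)
1/Z(-19, E(y(0))) = 1/((-18 + 4*0²)/(22 - 19)) = 1/((-18 + 4*0)/3) = 1/((-18 + 0)/3) = 1/((⅓)*(-18)) = 1/(-6) = -⅙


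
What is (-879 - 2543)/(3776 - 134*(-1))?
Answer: -1711/1955 ≈ -0.87519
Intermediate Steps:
(-879 - 2543)/(3776 - 134*(-1)) = -3422/(3776 + 134) = -3422/3910 = -3422*1/3910 = -1711/1955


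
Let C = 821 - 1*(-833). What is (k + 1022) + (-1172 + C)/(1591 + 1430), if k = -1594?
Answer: -1727530/3021 ≈ -571.84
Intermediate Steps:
C = 1654 (C = 821 + 833 = 1654)
(k + 1022) + (-1172 + C)/(1591 + 1430) = (-1594 + 1022) + (-1172 + 1654)/(1591 + 1430) = -572 + 482/3021 = -1727530/3021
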